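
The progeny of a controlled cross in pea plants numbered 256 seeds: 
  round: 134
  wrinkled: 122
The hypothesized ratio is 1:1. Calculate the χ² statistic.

The 1:1 ratio has 2 parts, so with N = 256 the expected counts are:
  round: 256 × 1/2 = 128
  wrinkled: 256 × 1/2 = 128
χ² = Σ (O − E)² / E
  round: (134 − 128)² / 128 = 0.2812
  wrinkled: (122 − 128)² / 128 = 0.2812
χ² = 0.2812 + 0.2812 = 0.5624 ≈ 0.562

0.562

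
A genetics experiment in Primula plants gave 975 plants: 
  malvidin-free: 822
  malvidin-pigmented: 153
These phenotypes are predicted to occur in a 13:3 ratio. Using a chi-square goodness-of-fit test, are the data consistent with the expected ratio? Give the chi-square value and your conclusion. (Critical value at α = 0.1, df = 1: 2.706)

The 13:3 ratio has 16 parts, so with N = 975 the expected counts are:
  malvidin-free: 975 × 13/16 = 792.1875
  malvidin-pigmented: 975 × 3/16 = 182.8125
χ² = Σ (O − E)² / E
  malvidin-free: (822 − 792.1875)² / 792.1875 = 1.1219
  malvidin-pigmented: (153 − 182.8125)² / 182.8125 = 4.8617
χ² = 1.1219 + 4.8617 = 5.9836 ≈ 5.984
Degrees of freedom = 2 − 1 = 1; critical value at α = 0.1 is 2.706.
Since 5.984 > 2.706, we reject the null hypothesis — the data do not fit the 13:3 ratio.

5.984; not consistent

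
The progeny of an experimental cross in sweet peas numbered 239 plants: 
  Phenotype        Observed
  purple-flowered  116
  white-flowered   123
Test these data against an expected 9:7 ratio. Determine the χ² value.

Total ratio parts = 16. Expected numbers out of 239:
  purple-flowered: 239 × 9/16 = 134.4375
  white-flowered: 239 × 7/16 = 104.5625
χ² = Σ (O − E)² / E
  purple-flowered: (116 − 134.4375)² / 134.4375 = 2.5286
  white-flowered: (123 − 104.5625)² / 104.5625 = 3.2511
χ² = 2.5286 + 3.2511 = 5.7797 ≈ 5.780

5.780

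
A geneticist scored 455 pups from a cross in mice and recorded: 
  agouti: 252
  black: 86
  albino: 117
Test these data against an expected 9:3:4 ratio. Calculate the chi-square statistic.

0.159

Expected counts for N = 455 under a 9:3:4 ratio (total parts = 16):
  agouti: 455 × 9/16 = 255.9375
  black: 455 × 3/16 = 85.3125
  albino: 455 × 4/16 = 113.75
χ² = Σ (O − E)² / E
  agouti: (252 − 255.9375)² / 255.9375 = 0.0606
  black: (86 − 85.3125)² / 85.3125 = 0.0055
  albino: (117 − 113.75)² / 113.75 = 0.0929
χ² = 0.0606 + 0.0055 + 0.0929 = 0.159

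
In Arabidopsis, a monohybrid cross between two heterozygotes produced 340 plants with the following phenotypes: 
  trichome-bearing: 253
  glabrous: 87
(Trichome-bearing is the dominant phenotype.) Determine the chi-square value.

0.063

For a monohybrid cross between heterozygotes with complete dominance, the expected phenotypic ratio is 3:1.
Expected counts for N = 340 under a 3:1 ratio (total parts = 4):
  trichome-bearing: 340 × 3/4 = 255
  glabrous: 340 × 1/4 = 85
χ² = Σ (O − E)² / E
  trichome-bearing: (253 − 255)² / 255 = 0.0157
  glabrous: (87 − 85)² / 85 = 0.0471
χ² = 0.0157 + 0.0471 = 0.0628 ≈ 0.063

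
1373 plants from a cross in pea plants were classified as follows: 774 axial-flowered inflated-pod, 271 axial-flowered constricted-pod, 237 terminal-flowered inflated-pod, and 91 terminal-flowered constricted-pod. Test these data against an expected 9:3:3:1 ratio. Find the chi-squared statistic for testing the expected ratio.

2.654

Under the 9:3:3:1 hypothesis (Σ ratio = 16, N = 1373):
  axial-flowered inflated-pod: 1373 × 9/16 = 772.3125
  axial-flowered constricted-pod: 1373 × 3/16 = 257.4375
  terminal-flowered inflated-pod: 1373 × 3/16 = 257.4375
  terminal-flowered constricted-pod: 1373 × 1/16 = 85.8125
χ² = Σ (O − E)² / E
  axial-flowered inflated-pod: (774 − 772.3125)² / 772.3125 = 0.0037
  axial-flowered constricted-pod: (271 − 257.4375)² / 257.4375 = 0.7145
  terminal-flowered inflated-pod: (237 − 257.4375)² / 257.4375 = 1.6225
  terminal-flowered constricted-pod: (91 − 85.8125)² / 85.8125 = 0.3136
χ² = 0.0037 + 0.7145 + 1.6225 + 0.3136 = 2.6543 ≈ 2.654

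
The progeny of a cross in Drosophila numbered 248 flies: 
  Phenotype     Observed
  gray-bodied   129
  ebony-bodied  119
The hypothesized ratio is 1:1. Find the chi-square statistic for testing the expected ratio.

0.403

The 1:1 ratio has 2 parts, so with N = 248 the expected counts are:
  gray-bodied: 248 × 1/2 = 124
  ebony-bodied: 248 × 1/2 = 124
χ² = Σ (O − E)² / E
  gray-bodied: (129 − 124)² / 124 = 0.2016
  ebony-bodied: (119 − 124)² / 124 = 0.2016
χ² = 0.2016 + 0.2016 = 0.4032 ≈ 0.403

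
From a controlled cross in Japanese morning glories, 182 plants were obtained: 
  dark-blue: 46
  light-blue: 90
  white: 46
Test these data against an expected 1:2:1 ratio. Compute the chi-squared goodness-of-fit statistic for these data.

Expected counts for N = 182 under a 1:2:1 ratio (total parts = 4):
  dark-blue: 182 × 1/4 = 45.5
  light-blue: 182 × 2/4 = 91
  white: 182 × 1/4 = 45.5
χ² = Σ (O − E)² / E
  dark-blue: (46 − 45.5)² / 45.5 = 0.0055
  light-blue: (90 − 91)² / 91 = 0.0110
  white: (46 − 45.5)² / 45.5 = 0.0055
χ² = 0.0055 + 0.0110 + 0.0055 = 0.022

0.022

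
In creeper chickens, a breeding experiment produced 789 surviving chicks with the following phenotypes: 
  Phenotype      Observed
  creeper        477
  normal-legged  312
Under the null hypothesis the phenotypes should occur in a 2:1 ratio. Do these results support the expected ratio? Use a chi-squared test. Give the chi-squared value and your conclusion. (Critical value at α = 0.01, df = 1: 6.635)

Under the 2:1 hypothesis (Σ ratio = 3, N = 789):
  creeper: 789 × 2/3 = 526
  normal-legged: 789 × 1/3 = 263
χ² = Σ (O − E)² / E
  creeper: (477 − 526)² / 526 = 4.5646
  normal-legged: (312 − 263)² / 263 = 9.1293
χ² = 4.5646 + 9.1293 = 13.6939 ≈ 13.694
Degrees of freedom = 2 − 1 = 1; critical value at α = 0.01 is 6.635.
Since 13.694 > 6.635, we reject the null hypothesis — the data do not fit the 2:1 ratio.

13.694; not consistent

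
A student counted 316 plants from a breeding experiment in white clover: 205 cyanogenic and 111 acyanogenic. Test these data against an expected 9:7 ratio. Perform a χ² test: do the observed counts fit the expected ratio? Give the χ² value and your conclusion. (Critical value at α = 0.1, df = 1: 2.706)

9.549; not consistent

Expected counts for N = 316 under a 9:7 ratio (total parts = 16):
  cyanogenic: 316 × 9/16 = 177.75
  acyanogenic: 316 × 7/16 = 138.25
χ² = Σ (O − E)² / E
  cyanogenic: (205 − 177.75)² / 177.75 = 4.1776
  acyanogenic: (111 − 138.25)² / 138.25 = 5.3712
χ² = 4.1776 + 5.3712 = 9.5488 ≈ 9.549
Degrees of freedom = 2 − 1 = 1; critical value at α = 0.1 is 2.706.
Since 9.549 > 2.706, we reject the null hypothesis — the data do not fit the 9:7 ratio.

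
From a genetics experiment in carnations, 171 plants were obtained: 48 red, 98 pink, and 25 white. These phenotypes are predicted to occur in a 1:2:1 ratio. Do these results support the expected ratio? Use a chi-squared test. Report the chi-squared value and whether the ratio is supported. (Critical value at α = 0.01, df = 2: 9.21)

Expected counts for N = 171 under a 1:2:1 ratio (total parts = 4):
  red: 171 × 1/4 = 42.75
  pink: 171 × 2/4 = 85.5
  white: 171 × 1/4 = 42.75
χ² = Σ (O − E)² / E
  red: (48 − 42.75)² / 42.75 = 0.6447
  pink: (98 − 85.5)² / 85.5 = 1.8275
  white: (25 − 42.75)² / 42.75 = 7.3699
χ² = 0.6447 + 1.8275 + 7.3699 = 9.8421 ≈ 9.842
Degrees of freedom = 3 − 1 = 2; critical value at α = 0.01 is 9.21.
Since 9.842 > 9.21, we reject the null hypothesis — the data do not fit the 1:2:1 ratio.

9.842; not consistent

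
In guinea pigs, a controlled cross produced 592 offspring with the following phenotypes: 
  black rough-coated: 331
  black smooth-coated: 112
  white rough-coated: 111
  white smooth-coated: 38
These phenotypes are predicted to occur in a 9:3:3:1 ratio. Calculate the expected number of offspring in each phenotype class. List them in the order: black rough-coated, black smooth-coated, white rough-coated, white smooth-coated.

333, 111, 111, 37

Total ratio parts = 16. Expected numbers out of 592:
  black rough-coated: 592 × 9/16 = 333
  black smooth-coated: 592 × 3/16 = 111
  white rough-coated: 592 × 3/16 = 111
  white smooth-coated: 592 × 1/16 = 37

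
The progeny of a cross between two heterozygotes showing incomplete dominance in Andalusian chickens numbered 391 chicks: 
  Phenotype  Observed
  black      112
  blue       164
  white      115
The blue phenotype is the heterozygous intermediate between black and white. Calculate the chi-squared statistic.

With incomplete dominance, a heterozygote × heterozygote cross gives a 1:2:1 phenotypic ratio.
The 1:2:1 ratio has 4 parts, so with N = 391 the expected counts are:
  black: 391 × 1/4 = 97.75
  blue: 391 × 2/4 = 195.5
  white: 391 × 1/4 = 97.75
χ² = Σ (O − E)² / E
  black: (112 − 97.75)² / 97.75 = 2.0774
  blue: (164 − 195.5)² / 195.5 = 5.0754
  white: (115 − 97.75)² / 97.75 = 3.0441
χ² = 2.0774 + 5.0754 + 3.0441 = 10.1969 ≈ 10.197

10.197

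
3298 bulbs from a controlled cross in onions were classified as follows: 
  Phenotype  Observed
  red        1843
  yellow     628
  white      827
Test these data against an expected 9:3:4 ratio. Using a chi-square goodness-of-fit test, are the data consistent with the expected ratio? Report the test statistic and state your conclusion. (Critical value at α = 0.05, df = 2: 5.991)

Total ratio parts = 16. Expected numbers out of 3298:
  red: 3298 × 9/16 = 1855.125
  yellow: 3298 × 3/16 = 618.375
  white: 3298 × 4/16 = 824.5
χ² = Σ (O − E)² / E
  red: (1843 − 1855.125)² / 1855.125 = 0.0792
  yellow: (628 − 618.375)² / 618.375 = 0.1498
  white: (827 − 824.5)² / 824.5 = 0.0076
χ² = 0.0792 + 0.1498 + 0.0076 = 0.2366 ≈ 0.237
Degrees of freedom = 3 − 1 = 2; critical value at α = 0.05 is 5.991.
Since 0.237 < 5.991, we fail to reject the null hypothesis — the data are consistent with the 9:3:4 ratio.

0.237; consistent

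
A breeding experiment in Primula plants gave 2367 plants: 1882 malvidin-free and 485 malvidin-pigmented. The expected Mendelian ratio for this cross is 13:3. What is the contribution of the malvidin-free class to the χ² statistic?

Total ratio parts = 16. Expected numbers out of 2367:
  malvidin-free: 2367 × 13/16 = 1923.1875
  malvidin-pigmented: 2367 × 3/16 = 443.8125
Contribution of malvidin-free: (1882 − 1923.1875)² / 1923.1875 = 0.8821

0.882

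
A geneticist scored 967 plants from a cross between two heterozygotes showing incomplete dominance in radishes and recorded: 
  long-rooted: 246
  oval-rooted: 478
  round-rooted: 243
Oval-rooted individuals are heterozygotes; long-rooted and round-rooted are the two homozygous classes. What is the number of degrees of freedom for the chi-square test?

2

With incomplete dominance, a heterozygote × heterozygote cross gives a 1:2:1 phenotypic ratio.
A goodness-of-fit test with 3 phenotype classes has df = 3 − 1 = 2.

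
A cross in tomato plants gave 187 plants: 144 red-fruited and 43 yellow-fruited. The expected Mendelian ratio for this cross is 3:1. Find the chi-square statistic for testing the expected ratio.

Under the 3:1 hypothesis (Σ ratio = 4, N = 187):
  red-fruited: 187 × 3/4 = 140.25
  yellow-fruited: 187 × 1/4 = 46.75
χ² = Σ (O − E)² / E
  red-fruited: (144 − 140.25)² / 140.25 = 0.1003
  yellow-fruited: (43 − 46.75)² / 46.75 = 0.3008
χ² = 0.1003 + 0.3008 = 0.4011 ≈ 0.401

0.401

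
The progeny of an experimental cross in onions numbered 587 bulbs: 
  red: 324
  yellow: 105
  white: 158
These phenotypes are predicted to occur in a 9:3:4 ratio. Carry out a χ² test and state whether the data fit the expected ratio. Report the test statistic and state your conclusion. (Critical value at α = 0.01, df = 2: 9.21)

1.211; consistent

Under the 9:3:4 hypothesis (Σ ratio = 16, N = 587):
  red: 587 × 9/16 = 330.1875
  yellow: 587 × 3/16 = 110.0625
  white: 587 × 4/16 = 146.75
χ² = Σ (O − E)² / E
  red: (324 − 330.1875)² / 330.1875 = 0.1159
  yellow: (105 − 110.0625)² / 110.0625 = 0.2329
  white: (158 − 146.75)² / 146.75 = 0.8624
χ² = 0.1159 + 0.2329 + 0.8624 = 1.2112 ≈ 1.211
Degrees of freedom = 3 − 1 = 2; critical value at α = 0.01 is 9.21.
Since 1.211 < 9.21, we fail to reject the null hypothesis — the data are consistent with the 9:3:4 ratio.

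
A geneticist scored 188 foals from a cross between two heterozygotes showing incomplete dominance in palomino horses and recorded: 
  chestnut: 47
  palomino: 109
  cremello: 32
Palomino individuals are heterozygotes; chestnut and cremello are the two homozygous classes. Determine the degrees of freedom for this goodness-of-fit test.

2

With incomplete dominance, a heterozygote × heterozygote cross gives a 1:2:1 phenotypic ratio.
A goodness-of-fit test with 3 phenotype classes has df = 3 − 1 = 2.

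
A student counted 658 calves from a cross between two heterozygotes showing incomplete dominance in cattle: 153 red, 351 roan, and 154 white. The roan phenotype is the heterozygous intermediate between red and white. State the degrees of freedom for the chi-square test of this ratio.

With incomplete dominance, a heterozygote × heterozygote cross gives a 1:2:1 phenotypic ratio.
A goodness-of-fit test with 3 phenotype classes has df = 3 − 1 = 2.

2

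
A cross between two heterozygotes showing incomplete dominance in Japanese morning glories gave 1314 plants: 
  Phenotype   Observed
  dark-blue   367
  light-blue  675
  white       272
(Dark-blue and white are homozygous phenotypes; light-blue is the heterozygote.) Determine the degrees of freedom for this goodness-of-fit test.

2

With incomplete dominance, a heterozygote × heterozygote cross gives a 1:2:1 phenotypic ratio.
A goodness-of-fit test with 3 phenotype classes has df = 3 − 1 = 2.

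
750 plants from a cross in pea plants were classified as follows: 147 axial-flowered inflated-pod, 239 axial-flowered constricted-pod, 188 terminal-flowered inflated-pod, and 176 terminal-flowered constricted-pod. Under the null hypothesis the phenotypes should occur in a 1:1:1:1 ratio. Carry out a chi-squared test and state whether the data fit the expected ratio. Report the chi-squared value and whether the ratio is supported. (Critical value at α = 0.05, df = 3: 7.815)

23.600; not consistent

Total ratio parts = 4. Expected numbers out of 750:
  axial-flowered inflated-pod: 750 × 1/4 = 187.5
  axial-flowered constricted-pod: 750 × 1/4 = 187.5
  terminal-flowered inflated-pod: 750 × 1/4 = 187.5
  terminal-flowered constricted-pod: 750 × 1/4 = 187.5
χ² = Σ (O − E)² / E
  axial-flowered inflated-pod: (147 − 187.5)² / 187.5 = 8.7480
  axial-flowered constricted-pod: (239 − 187.5)² / 187.5 = 14.1453
  terminal-flowered inflated-pod: (188 − 187.5)² / 187.5 = 0.0013
  terminal-flowered constricted-pod: (176 − 187.5)² / 187.5 = 0.7053
χ² = 8.7480 + 14.1453 + 0.0013 + 0.7053 = 23.5999 ≈ 23.600
Degrees of freedom = 4 − 1 = 3; critical value at α = 0.05 is 7.815.
Since 23.600 > 7.815, we reject the null hypothesis — the data do not fit the 1:1:1:1 ratio.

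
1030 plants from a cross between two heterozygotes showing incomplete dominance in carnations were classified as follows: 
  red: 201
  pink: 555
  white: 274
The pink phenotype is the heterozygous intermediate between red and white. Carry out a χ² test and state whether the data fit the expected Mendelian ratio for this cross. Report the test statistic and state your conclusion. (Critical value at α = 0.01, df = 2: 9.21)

With incomplete dominance, a heterozygote × heterozygote cross gives a 1:2:1 phenotypic ratio.
Expected counts for N = 1030 under a 1:2:1 ratio (total parts = 4):
  red: 1030 × 1/4 = 257.5
  pink: 1030 × 2/4 = 515
  white: 1030 × 1/4 = 257.5
χ² = Σ (O − E)² / E
  red: (201 − 257.5)² / 257.5 = 12.3971
  pink: (555 − 515)² / 515 = 3.1068
  white: (274 − 257.5)² / 257.5 = 1.0573
χ² = 12.3971 + 3.1068 + 1.0573 = 16.5612 ≈ 16.561
Degrees of freedom = 3 − 1 = 2; critical value at α = 0.01 is 9.21.
Since 16.561 > 9.21, we reject the null hypothesis — the data do not fit the 1:2:1 ratio.

16.561; not consistent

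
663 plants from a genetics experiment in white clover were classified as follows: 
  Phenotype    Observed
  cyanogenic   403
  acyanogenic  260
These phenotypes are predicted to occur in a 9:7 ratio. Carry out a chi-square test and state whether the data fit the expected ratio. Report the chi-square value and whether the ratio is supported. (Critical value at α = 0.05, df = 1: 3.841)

5.539; not consistent

The 9:7 ratio has 16 parts, so with N = 663 the expected counts are:
  cyanogenic: 663 × 9/16 = 372.9375
  acyanogenic: 663 × 7/16 = 290.0625
χ² = Σ (O − E)² / E
  cyanogenic: (403 − 372.9375)² / 372.9375 = 2.4233
  acyanogenic: (260 − 290.0625)² / 290.0625 = 3.1157
χ² = 2.4233 + 3.1157 = 5.539
Degrees of freedom = 2 − 1 = 1; critical value at α = 0.05 is 3.841.
Since 5.539 > 3.841, we reject the null hypothesis — the data do not fit the 9:7 ratio.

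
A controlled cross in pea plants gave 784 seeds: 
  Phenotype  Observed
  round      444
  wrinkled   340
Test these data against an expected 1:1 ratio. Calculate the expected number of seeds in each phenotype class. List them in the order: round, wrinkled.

Total ratio parts = 2. Expected numbers out of 784:
  round: 784 × 1/2 = 392
  wrinkled: 784 × 1/2 = 392

392, 392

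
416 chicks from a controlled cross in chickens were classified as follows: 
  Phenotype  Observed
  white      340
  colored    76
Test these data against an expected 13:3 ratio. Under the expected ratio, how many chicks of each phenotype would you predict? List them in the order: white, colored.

338, 78

Under the 13:3 hypothesis (Σ ratio = 16, N = 416):
  white: 416 × 13/16 = 338
  colored: 416 × 3/16 = 78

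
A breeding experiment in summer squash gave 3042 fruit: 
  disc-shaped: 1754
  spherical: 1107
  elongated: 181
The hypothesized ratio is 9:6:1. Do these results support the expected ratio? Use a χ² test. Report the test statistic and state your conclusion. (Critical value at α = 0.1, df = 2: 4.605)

Expected counts for N = 3042 under a 9:6:1 ratio (total parts = 16):
  disc-shaped: 3042 × 9/16 = 1711.125
  spherical: 3042 × 6/16 = 1140.75
  elongated: 3042 × 1/16 = 190.125
χ² = Σ (O − E)² / E
  disc-shaped: (1754 − 1711.125)² / 1711.125 = 1.0743
  spherical: (1107 − 1140.75)² / 1140.75 = 0.9985
  elongated: (181 − 190.125)² / 190.125 = 0.4380
χ² = 1.0743 + 0.9985 + 0.4380 = 2.5108 ≈ 2.511
Degrees of freedom = 3 − 1 = 2; critical value at α = 0.1 is 4.605.
Since 2.511 < 4.605, we fail to reject the null hypothesis — the data are consistent with the 9:6:1 ratio.

2.511; consistent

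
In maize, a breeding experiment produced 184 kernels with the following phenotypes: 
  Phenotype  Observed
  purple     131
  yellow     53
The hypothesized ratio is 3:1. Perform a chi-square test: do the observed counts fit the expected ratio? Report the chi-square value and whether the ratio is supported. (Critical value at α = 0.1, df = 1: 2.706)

The 3:1 ratio has 4 parts, so with N = 184 the expected counts are:
  purple: 184 × 3/4 = 138
  yellow: 184 × 1/4 = 46
χ² = Σ (O − E)² / E
  purple: (131 − 138)² / 138 = 0.3551
  yellow: (53 − 46)² / 46 = 1.0652
χ² = 0.3551 + 1.0652 = 1.4203 ≈ 1.420
Degrees of freedom = 2 − 1 = 1; critical value at α = 0.1 is 2.706.
Since 1.420 < 2.706, we fail to reject the null hypothesis — the data are consistent with the 3:1 ratio.

1.420; consistent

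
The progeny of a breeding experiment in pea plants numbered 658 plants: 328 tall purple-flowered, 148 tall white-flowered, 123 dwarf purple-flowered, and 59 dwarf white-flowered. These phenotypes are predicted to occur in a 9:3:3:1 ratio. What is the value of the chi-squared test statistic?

17.480

Expected counts for N = 658 under a 9:3:3:1 ratio (total parts = 16):
  tall purple-flowered: 658 × 9/16 = 370.125
  tall white-flowered: 658 × 3/16 = 123.375
  dwarf purple-flowered: 658 × 3/16 = 123.375
  dwarf white-flowered: 658 × 1/16 = 41.125
χ² = Σ (O − E)² / E
  tall purple-flowered: (328 − 370.125)² / 370.125 = 4.7944
  tall white-flowered: (148 − 123.375)² / 123.375 = 4.9150
  dwarf purple-flowered: (123 − 123.375)² / 123.375 = 0.0011
  dwarf white-flowered: (59 − 41.125)² / 41.125 = 7.7694
χ² = 4.7944 + 4.9150 + 0.0011 + 7.7694 = 17.4799 ≈ 17.480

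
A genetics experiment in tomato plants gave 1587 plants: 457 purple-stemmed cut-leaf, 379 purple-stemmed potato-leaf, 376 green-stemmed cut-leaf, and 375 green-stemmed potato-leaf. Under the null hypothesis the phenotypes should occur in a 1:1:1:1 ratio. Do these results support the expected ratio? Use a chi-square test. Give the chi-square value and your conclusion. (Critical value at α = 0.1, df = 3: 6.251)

12.221; not consistent

Under the 1:1:1:1 hypothesis (Σ ratio = 4, N = 1587):
  purple-stemmed cut-leaf: 1587 × 1/4 = 396.75
  purple-stemmed potato-leaf: 1587 × 1/4 = 396.75
  green-stemmed cut-leaf: 1587 × 1/4 = 396.75
  green-stemmed potato-leaf: 1587 × 1/4 = 396.75
χ² = Σ (O − E)² / E
  purple-stemmed cut-leaf: (457 − 396.75)² / 396.75 = 9.1495
  purple-stemmed potato-leaf: (379 − 396.75)² / 396.75 = 0.7941
  green-stemmed cut-leaf: (376 − 396.75)² / 396.75 = 1.0852
  green-stemmed potato-leaf: (375 − 396.75)² / 396.75 = 1.1923
χ² = 9.1495 + 0.7941 + 1.0852 + 1.1923 = 12.2211 ≈ 12.221
Degrees of freedom = 4 − 1 = 3; critical value at α = 0.1 is 6.251.
Since 12.221 > 6.251, we reject the null hypothesis — the data do not fit the 1:1:1:1 ratio.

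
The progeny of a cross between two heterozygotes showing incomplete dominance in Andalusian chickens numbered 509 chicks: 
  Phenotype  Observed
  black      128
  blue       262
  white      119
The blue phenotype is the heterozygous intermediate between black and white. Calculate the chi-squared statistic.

0.760

With incomplete dominance, a heterozygote × heterozygote cross gives a 1:2:1 phenotypic ratio.
The 1:2:1 ratio has 4 parts, so with N = 509 the expected counts are:
  black: 509 × 1/4 = 127.25
  blue: 509 × 2/4 = 254.5
  white: 509 × 1/4 = 127.25
χ² = Σ (O − E)² / E
  black: (128 − 127.25)² / 127.25 = 0.0044
  blue: (262 − 254.5)² / 254.5 = 0.2210
  white: (119 − 127.25)² / 127.25 = 0.5349
χ² = 0.0044 + 0.2210 + 0.5349 = 0.7603 ≈ 0.760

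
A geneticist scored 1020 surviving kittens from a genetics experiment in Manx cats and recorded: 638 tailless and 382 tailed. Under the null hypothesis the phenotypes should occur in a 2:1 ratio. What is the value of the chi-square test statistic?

7.782

The 2:1 ratio has 3 parts, so with N = 1020 the expected counts are:
  tailless: 1020 × 2/3 = 680
  tailed: 1020 × 1/3 = 340
χ² = Σ (O − E)² / E
  tailless: (638 − 680)² / 680 = 2.5941
  tailed: (382 − 340)² / 340 = 5.1882
χ² = 2.5941 + 5.1882 = 7.7823 ≈ 7.782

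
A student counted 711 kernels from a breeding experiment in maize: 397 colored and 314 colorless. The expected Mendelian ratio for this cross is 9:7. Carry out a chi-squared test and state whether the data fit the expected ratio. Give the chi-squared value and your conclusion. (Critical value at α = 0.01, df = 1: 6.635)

Under the 9:7 hypothesis (Σ ratio = 16, N = 711):
  colored: 711 × 9/16 = 399.9375
  colorless: 711 × 7/16 = 311.0625
χ² = Σ (O − E)² / E
  colored: (397 − 399.9375)² / 399.9375 = 0.0216
  colorless: (314 − 311.0625)² / 311.0625 = 0.0277
χ² = 0.0216 + 0.0277 = 0.0493 ≈ 0.049
Degrees of freedom = 2 − 1 = 1; critical value at α = 0.01 is 6.635.
Since 0.049 < 6.635, we fail to reject the null hypothesis — the data are consistent with the 9:7 ratio.

0.049; consistent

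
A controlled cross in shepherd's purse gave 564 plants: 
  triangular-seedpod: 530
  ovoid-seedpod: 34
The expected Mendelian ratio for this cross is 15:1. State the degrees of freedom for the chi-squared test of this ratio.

1

A goodness-of-fit test with 2 phenotype classes has df = 2 − 1 = 1.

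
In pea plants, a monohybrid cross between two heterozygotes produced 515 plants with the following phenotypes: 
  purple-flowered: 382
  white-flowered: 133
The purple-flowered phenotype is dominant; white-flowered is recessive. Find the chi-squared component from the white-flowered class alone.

0.140

For a monohybrid cross between heterozygotes with complete dominance, the expected phenotypic ratio is 3:1.
Under the 3:1 hypothesis (Σ ratio = 4, N = 515):
  purple-flowered: 515 × 3/4 = 386.25
  white-flowered: 515 × 1/4 = 128.75
Contribution of white-flowered: (133 − 128.75)² / 128.75 = 0.1403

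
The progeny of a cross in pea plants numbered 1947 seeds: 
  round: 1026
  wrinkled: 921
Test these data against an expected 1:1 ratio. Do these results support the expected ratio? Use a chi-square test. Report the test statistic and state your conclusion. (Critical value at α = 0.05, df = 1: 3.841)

5.663; not consistent

Total ratio parts = 2. Expected numbers out of 1947:
  round: 1947 × 1/2 = 973.5
  wrinkled: 1947 × 1/2 = 973.5
χ² = Σ (O − E)² / E
  round: (1026 − 973.5)² / 973.5 = 2.8313
  wrinkled: (921 − 973.5)² / 973.5 = 2.8313
χ² = 2.8313 + 2.8313 = 5.6626 ≈ 5.663
Degrees of freedom = 2 − 1 = 1; critical value at α = 0.05 is 3.841.
Since 5.663 > 3.841, we reject the null hypothesis — the data do not fit the 1:1 ratio.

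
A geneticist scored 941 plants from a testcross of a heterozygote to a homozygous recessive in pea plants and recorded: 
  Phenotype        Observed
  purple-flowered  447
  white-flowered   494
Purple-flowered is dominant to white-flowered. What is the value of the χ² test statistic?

A testcross of a heterozygote (Aa × aa) gives a 1:1 phenotypic ratio.
The 1:1 ratio has 2 parts, so with N = 941 the expected counts are:
  purple-flowered: 941 × 1/2 = 470.5
  white-flowered: 941 × 1/2 = 470.5
χ² = Σ (O − E)² / E
  purple-flowered: (447 − 470.5)² / 470.5 = 1.1738
  white-flowered: (494 − 470.5)² / 470.5 = 1.1738
χ² = 1.1738 + 1.1738 = 2.3476 ≈ 2.348

2.348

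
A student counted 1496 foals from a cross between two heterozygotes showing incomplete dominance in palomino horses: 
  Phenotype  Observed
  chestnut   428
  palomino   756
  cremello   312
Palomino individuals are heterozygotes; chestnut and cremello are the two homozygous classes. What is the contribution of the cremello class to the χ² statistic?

With incomplete dominance, a heterozygote × heterozygote cross gives a 1:2:1 phenotypic ratio.
Total ratio parts = 4. Expected numbers out of 1496:
  chestnut: 1496 × 1/4 = 374
  palomino: 1496 × 2/4 = 748
  cremello: 1496 × 1/4 = 374
Contribution of cremello: (312 − 374)² / 374 = 10.2781

10.278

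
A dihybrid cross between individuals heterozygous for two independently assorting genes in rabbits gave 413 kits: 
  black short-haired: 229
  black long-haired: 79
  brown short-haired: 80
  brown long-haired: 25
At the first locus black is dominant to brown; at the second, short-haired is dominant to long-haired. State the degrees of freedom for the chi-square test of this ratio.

A dihybrid F₂ with independent assortment and complete dominance at both loci gives a 9:3:3:1 phenotypic ratio.
A goodness-of-fit test with 4 phenotype classes has df = 4 − 1 = 3.

3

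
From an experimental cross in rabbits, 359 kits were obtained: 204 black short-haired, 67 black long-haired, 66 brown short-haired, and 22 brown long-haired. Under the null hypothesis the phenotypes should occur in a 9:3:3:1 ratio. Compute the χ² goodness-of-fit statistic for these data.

0.057

Under the 9:3:3:1 hypothesis (Σ ratio = 16, N = 359):
  black short-haired: 359 × 9/16 = 201.9375
  black long-haired: 359 × 3/16 = 67.3125
  brown short-haired: 359 × 3/16 = 67.3125
  brown long-haired: 359 × 1/16 = 22.4375
χ² = Σ (O − E)² / E
  black short-haired: (204 − 201.9375)² / 201.9375 = 0.0211
  black long-haired: (67 − 67.3125)² / 67.3125 = 0.0015
  brown short-haired: (66 − 67.3125)² / 67.3125 = 0.0256
  brown long-haired: (22 − 22.4375)² / 22.4375 = 0.0085
χ² = 0.0211 + 0.0015 + 0.0256 + 0.0085 = 0.0567 ≈ 0.057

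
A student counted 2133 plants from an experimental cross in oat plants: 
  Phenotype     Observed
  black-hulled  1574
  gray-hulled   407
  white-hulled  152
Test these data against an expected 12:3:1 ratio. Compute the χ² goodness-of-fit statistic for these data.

The 12:3:1 ratio has 16 parts, so with N = 2133 the expected counts are:
  black-hulled: 2133 × 12/16 = 1599.75
  gray-hulled: 2133 × 3/16 = 399.9375
  white-hulled: 2133 × 1/16 = 133.3125
χ² = Σ (O − E)² / E
  black-hulled: (1574 − 1599.75)² / 1599.75 = 0.4145
  gray-hulled: (407 − 399.9375)² / 399.9375 = 0.1247
  white-hulled: (152 − 133.3125)² / 133.3125 = 2.6196
χ² = 0.4145 + 0.1247 + 2.6196 = 3.1588 ≈ 3.159

3.159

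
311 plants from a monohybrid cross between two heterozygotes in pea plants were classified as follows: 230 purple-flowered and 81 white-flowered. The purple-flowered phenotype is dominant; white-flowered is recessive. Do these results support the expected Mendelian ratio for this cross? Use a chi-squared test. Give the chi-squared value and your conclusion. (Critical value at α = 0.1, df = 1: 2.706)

For a monohybrid cross between heterozygotes with complete dominance, the expected phenotypic ratio is 3:1.
Total ratio parts = 4. Expected numbers out of 311:
  purple-flowered: 311 × 3/4 = 233.25
  white-flowered: 311 × 1/4 = 77.75
χ² = Σ (O − E)² / E
  purple-flowered: (230 − 233.25)² / 233.25 = 0.0453
  white-flowered: (81 − 77.75)² / 77.75 = 0.1359
χ² = 0.0453 + 0.1359 = 0.1812 ≈ 0.181
Degrees of freedom = 2 − 1 = 1; critical value at α = 0.1 is 2.706.
Since 0.181 < 2.706, we fail to reject the null hypothesis — the data are consistent with the 3:1 ratio.

0.181; consistent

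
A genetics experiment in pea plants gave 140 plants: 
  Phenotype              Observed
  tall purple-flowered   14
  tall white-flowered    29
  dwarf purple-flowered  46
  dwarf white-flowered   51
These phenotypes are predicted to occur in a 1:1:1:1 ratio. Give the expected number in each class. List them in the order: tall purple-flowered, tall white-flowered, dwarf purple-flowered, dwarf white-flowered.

35, 35, 35, 35

Total ratio parts = 4. Expected numbers out of 140:
  tall purple-flowered: 140 × 1/4 = 35
  tall white-flowered: 140 × 1/4 = 35
  dwarf purple-flowered: 140 × 1/4 = 35
  dwarf white-flowered: 140 × 1/4 = 35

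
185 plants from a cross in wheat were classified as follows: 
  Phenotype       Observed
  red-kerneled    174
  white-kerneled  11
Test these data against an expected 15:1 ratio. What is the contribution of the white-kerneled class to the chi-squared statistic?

The 15:1 ratio has 16 parts, so with N = 185 the expected counts are:
  red-kerneled: 185 × 15/16 = 173.4375
  white-kerneled: 185 × 1/16 = 11.5625
Contribution of white-kerneled: (11 − 11.5625)² / 11.5625 = 0.0274

0.027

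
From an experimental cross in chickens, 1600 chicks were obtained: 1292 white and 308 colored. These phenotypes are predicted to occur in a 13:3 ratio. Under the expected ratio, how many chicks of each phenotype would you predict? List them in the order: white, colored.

Under the 13:3 hypothesis (Σ ratio = 16, N = 1600):
  white: 1600 × 13/16 = 1300
  colored: 1600 × 3/16 = 300

1300, 300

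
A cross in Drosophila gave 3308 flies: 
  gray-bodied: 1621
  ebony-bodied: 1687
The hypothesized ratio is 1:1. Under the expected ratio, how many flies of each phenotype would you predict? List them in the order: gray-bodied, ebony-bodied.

Under the 1:1 hypothesis (Σ ratio = 2, N = 3308):
  gray-bodied: 3308 × 1/2 = 1654
  ebony-bodied: 3308 × 1/2 = 1654

1654, 1654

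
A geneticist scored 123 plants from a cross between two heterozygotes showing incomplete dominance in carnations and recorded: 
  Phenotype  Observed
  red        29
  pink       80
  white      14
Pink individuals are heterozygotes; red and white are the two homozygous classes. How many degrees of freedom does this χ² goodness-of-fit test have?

With incomplete dominance, a heterozygote × heterozygote cross gives a 1:2:1 phenotypic ratio.
A goodness-of-fit test with 3 phenotype classes has df = 3 − 1 = 2.

2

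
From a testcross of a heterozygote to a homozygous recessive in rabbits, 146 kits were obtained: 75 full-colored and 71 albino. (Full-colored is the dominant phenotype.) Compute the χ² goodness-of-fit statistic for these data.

A testcross of a heterozygote (Aa × aa) gives a 1:1 phenotypic ratio.
Expected counts for N = 146 under a 1:1 ratio (total parts = 2):
  full-colored: 146 × 1/2 = 73
  albino: 146 × 1/2 = 73
χ² = Σ (O − E)² / E
  full-colored: (75 − 73)² / 73 = 0.0548
  albino: (71 − 73)² / 73 = 0.0548
χ² = 0.0548 + 0.0548 = 0.1096 ≈ 0.110

0.110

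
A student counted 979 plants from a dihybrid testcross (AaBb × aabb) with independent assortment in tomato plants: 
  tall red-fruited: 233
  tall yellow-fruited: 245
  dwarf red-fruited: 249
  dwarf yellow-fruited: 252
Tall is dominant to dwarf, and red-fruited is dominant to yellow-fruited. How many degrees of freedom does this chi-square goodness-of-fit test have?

A dihybrid testcross with independent assortment gives a 1:1:1:1 ratio.
A goodness-of-fit test with 4 phenotype classes has df = 4 − 1 = 3.

3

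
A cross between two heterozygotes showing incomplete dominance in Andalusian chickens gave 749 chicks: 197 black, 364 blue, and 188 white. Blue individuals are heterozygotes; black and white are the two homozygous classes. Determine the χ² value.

0.805

With incomplete dominance, a heterozygote × heterozygote cross gives a 1:2:1 phenotypic ratio.
Expected counts for N = 749 under a 1:2:1 ratio (total parts = 4):
  black: 749 × 1/4 = 187.25
  blue: 749 × 2/4 = 374.5
  white: 749 × 1/4 = 187.25
χ² = Σ (O − E)² / E
  black: (197 − 187.25)² / 187.25 = 0.5077
  blue: (364 − 374.5)² / 374.5 = 0.2944
  white: (188 − 187.25)² / 187.25 = 0.0030
χ² = 0.5077 + 0.2944 + 0.0030 = 0.8051 ≈ 0.805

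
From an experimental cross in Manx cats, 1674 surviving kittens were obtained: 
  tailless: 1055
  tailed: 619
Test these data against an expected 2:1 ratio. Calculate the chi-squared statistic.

Total ratio parts = 3. Expected numbers out of 1674:
  tailless: 1674 × 2/3 = 1116
  tailed: 1674 × 1/3 = 558
χ² = Σ (O − E)² / E
  tailless: (1055 − 1116)² / 1116 = 3.3342
  tailed: (619 − 558)² / 558 = 6.6685
χ² = 3.3342 + 6.6685 = 10.0027 ≈ 10.003

10.003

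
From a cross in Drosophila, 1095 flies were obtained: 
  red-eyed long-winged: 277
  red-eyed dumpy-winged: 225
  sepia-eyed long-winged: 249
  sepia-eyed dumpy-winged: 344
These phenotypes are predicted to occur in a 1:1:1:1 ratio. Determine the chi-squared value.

Total ratio parts = 4. Expected numbers out of 1095:
  red-eyed long-winged: 1095 × 1/4 = 273.75
  red-eyed dumpy-winged: 1095 × 1/4 = 273.75
  sepia-eyed long-winged: 1095 × 1/4 = 273.75
  sepia-eyed dumpy-winged: 1095 × 1/4 = 273.75
χ² = Σ (O − E)² / E
  red-eyed long-winged: (277 − 273.75)² / 273.75 = 0.0386
  red-eyed dumpy-winged: (225 − 273.75)² / 273.75 = 8.6815
  sepia-eyed long-winged: (249 − 273.75)² / 273.75 = 2.2377
  sepia-eyed dumpy-winged: (344 − 273.75)² / 273.75 = 18.0276
χ² = 0.0386 + 8.6815 + 2.2377 + 18.0276 = 28.9854 ≈ 28.985

28.985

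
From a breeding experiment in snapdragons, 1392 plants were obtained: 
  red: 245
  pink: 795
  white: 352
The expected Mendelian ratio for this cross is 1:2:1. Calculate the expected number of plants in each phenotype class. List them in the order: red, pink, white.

348, 696, 348

Expected counts for N = 1392 under a 1:2:1 ratio (total parts = 4):
  red: 1392 × 1/4 = 348
  pink: 1392 × 2/4 = 696
  white: 1392 × 1/4 = 348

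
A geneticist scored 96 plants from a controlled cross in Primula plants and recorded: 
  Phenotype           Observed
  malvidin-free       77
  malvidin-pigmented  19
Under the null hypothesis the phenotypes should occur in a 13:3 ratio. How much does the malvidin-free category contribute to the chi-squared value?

Under the 13:3 hypothesis (Σ ratio = 16, N = 96):
  malvidin-free: 96 × 13/16 = 78
  malvidin-pigmented: 96 × 3/16 = 18
Contribution of malvidin-free: (77 − 78)² / 78 = 0.0128

0.013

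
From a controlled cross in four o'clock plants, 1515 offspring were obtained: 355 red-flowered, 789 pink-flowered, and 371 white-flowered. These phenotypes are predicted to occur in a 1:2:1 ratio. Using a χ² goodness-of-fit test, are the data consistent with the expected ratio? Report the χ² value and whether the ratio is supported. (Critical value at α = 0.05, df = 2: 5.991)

2.958; consistent

Expected counts for N = 1515 under a 1:2:1 ratio (total parts = 4):
  red-flowered: 1515 × 1/4 = 378.75
  pink-flowered: 1515 × 2/4 = 757.5
  white-flowered: 1515 × 1/4 = 378.75
χ² = Σ (O − E)² / E
  red-flowered: (355 − 378.75)² / 378.75 = 1.4893
  pink-flowered: (789 − 757.5)² / 757.5 = 1.3099
  white-flowered: (371 − 378.75)² / 378.75 = 0.1586
χ² = 1.4893 + 1.3099 + 0.1586 = 2.9578 ≈ 2.958
Degrees of freedom = 3 − 1 = 2; critical value at α = 0.05 is 5.991.
Since 2.958 < 5.991, we fail to reject the null hypothesis — the data are consistent with the 1:2:1 ratio.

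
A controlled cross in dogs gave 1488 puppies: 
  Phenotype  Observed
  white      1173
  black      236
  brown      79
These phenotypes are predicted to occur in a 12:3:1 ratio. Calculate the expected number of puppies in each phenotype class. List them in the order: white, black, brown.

1116, 279, 93

Total ratio parts = 16. Expected numbers out of 1488:
  white: 1488 × 12/16 = 1116
  black: 1488 × 3/16 = 279
  brown: 1488 × 1/16 = 93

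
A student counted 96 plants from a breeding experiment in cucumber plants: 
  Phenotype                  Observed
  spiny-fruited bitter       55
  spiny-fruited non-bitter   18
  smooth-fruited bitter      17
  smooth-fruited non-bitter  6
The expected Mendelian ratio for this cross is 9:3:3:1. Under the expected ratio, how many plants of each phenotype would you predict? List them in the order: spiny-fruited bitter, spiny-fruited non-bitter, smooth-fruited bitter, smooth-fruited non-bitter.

Expected counts for N = 96 under a 9:3:3:1 ratio (total parts = 16):
  spiny-fruited bitter: 96 × 9/16 = 54
  spiny-fruited non-bitter: 96 × 3/16 = 18
  smooth-fruited bitter: 96 × 3/16 = 18
  smooth-fruited non-bitter: 96 × 1/16 = 6

54, 18, 18, 6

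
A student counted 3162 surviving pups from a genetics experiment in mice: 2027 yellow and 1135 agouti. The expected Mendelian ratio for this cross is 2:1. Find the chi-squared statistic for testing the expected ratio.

Expected counts for N = 3162 under a 2:1 ratio (total parts = 3):
  yellow: 3162 × 2/3 = 2108
  agouti: 3162 × 1/3 = 1054
χ² = Σ (O − E)² / E
  yellow: (2027 − 2108)² / 2108 = 3.1124
  agouti: (1135 − 1054)² / 1054 = 6.2249
χ² = 3.1124 + 6.2249 = 9.3373 ≈ 9.337

9.337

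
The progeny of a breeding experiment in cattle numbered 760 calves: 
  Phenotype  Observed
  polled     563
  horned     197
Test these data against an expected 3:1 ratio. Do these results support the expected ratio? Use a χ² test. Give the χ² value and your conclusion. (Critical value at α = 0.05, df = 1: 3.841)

Expected counts for N = 760 under a 3:1 ratio (total parts = 4):
  polled: 760 × 3/4 = 570
  horned: 760 × 1/4 = 190
χ² = Σ (O − E)² / E
  polled: (563 − 570)² / 570 = 0.0860
  horned: (197 − 190)² / 190 = 0.2579
χ² = 0.0860 + 0.2579 = 0.3439 ≈ 0.344
Degrees of freedom = 2 − 1 = 1; critical value at α = 0.05 is 3.841.
Since 0.344 < 3.841, we fail to reject the null hypothesis — the data are consistent with the 3:1 ratio.

0.344; consistent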